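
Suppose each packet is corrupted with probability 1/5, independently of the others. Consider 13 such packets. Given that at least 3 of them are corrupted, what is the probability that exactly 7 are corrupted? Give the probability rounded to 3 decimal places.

0.012

X ~ Binomial(13, 0.20). Want P(X=7 | X≥3) = P(X=7) / P(X≥3).
P(X=7) = C(13,7)·0.20^7·0.80^6 = 0.00576
P(X≥3) = 1 − 0.05498 − 0.17867 − 0.26801 = 0.49835
Ratio = 0.00576 / 0.49835 = 0.01155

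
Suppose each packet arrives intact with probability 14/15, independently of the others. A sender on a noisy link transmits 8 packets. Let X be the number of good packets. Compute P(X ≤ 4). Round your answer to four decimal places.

0.0011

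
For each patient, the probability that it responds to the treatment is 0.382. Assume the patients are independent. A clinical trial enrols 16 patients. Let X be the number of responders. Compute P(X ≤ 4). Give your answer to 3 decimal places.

0.206

X ~ Binomial(16, 0.382); P(X ≤ 4) = Σ C(16,k) p^k (1−p)^(16−k) over k:
  k=0: C(16,0)·0.382^0·0.618^16 = 0.00045
  k=1: C(16,1)·0.382^1·0.618^15 = 0.00448
  k=2: C(16,2)·0.382^2·0.618^14 = 0.02076
  k=3: C(16,3)·0.382^3·0.618^13 = 0.05987
  k=4: C(16,4)·0.382^4·0.618^12 = 0.12028
Total = 0.20584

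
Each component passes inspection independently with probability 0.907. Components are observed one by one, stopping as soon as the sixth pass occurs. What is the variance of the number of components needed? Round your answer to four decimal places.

0.6783

Y = total components until the sixth success; negative binomial with r=6, p=0.907.
Var(Y) = r(1−p)/p² = 6·0.093 / 0.907² = 0.678297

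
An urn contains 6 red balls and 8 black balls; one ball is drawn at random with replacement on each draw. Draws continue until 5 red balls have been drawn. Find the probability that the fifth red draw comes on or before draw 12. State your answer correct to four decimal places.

0.6405

Finishing within 12 draws ⇔ at least 5 successes in the first 12. With X ~ Binomial(12, 0.428571), P(Y ≤ 12) = 1 − P(X ≤ 4).
  k=0: C(12,0)·0.428571^0·0.571429^12 = 0.001212
  k=1: C(12,1)·0.428571^1·0.571429^11 = 0.010909
  k=2: C(12,2)·0.428571^2·0.571429^10 = 0.045000
  k=3: C(12,3)·0.428571^3·0.571429^9 = 0.112499
  k=4: C(12,4)·0.428571^4·0.571429^8 = 0.189843
1 − 0.359463 = 0.640537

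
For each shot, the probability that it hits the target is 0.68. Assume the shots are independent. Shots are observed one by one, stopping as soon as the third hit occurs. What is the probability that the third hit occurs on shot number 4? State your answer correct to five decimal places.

0.30185

Y = trial on which the third success occurs; negative binomial, r=3, p=0.68.
P(Y=4) = C(3,2) · p^3 · (1−p)^1
= 3 · 0.31443 · 0.32 = 0.3018547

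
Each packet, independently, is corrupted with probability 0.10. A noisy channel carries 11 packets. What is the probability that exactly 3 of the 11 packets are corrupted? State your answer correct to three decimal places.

0.071

X ~ Binomial(n=11, p=0.10).
P(X=3) = C(11,3) · p^3 · (1−p)^8
= 165 · 0.001 · 0.43047 = 0.07103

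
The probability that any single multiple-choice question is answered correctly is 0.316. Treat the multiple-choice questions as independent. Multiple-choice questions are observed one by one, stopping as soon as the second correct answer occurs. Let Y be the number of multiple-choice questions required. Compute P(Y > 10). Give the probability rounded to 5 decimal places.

0.12598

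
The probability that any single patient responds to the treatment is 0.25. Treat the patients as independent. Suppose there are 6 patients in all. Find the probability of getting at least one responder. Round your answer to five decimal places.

P(at least one) = 1 − P(none) = 1 − (1 − 0.25)^6
= 1 − 0.1779785 = 0.8220215

0.82202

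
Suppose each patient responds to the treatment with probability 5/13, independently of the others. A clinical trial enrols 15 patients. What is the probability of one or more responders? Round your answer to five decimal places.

0.99931

P(at least one) = 1 − P(none) = 1 − (1 − 0.384615)^15
= 1 − 0.0006874 = 0.9993126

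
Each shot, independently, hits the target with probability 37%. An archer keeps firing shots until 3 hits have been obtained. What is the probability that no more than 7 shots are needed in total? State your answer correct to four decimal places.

0.5134

Finishing within 7 shots ⇔ at least 3 successes in the first 7. With X ~ Binomial(7, 0.37), P(Y ≤ 7) = 1 − P(X ≤ 2).
  k=0: C(7,0)·0.37^0·0.63^7 = 0.039390
  k=1: C(7,1)·0.37^1·0.63^6 = 0.161936
  k=2: C(7,2)·0.37^2·0.63^5 = 0.285316
1 − 0.486641 = 0.513359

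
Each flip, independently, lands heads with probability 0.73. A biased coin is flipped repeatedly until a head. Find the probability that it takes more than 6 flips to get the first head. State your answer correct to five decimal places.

Y = number of flips to the first success; geometric, p = 0.73.
P(Y > 6) = P(first 6 all fail) = (1−p)^6 = 0.0003874

0.00039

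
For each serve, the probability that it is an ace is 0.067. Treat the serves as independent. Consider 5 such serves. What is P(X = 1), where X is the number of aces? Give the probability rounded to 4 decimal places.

0.2538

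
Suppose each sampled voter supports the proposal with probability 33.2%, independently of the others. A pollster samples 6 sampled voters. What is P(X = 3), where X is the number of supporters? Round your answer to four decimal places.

0.2182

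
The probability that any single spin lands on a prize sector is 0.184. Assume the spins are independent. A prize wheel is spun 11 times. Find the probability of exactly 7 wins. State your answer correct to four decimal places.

X ~ Binomial(n=11, p=0.184).
P(X=7) = C(11,7) · p^7 · (1−p)^4
= 330 · 7.1404e-06 · 0.44336 = 0.001045

0.0010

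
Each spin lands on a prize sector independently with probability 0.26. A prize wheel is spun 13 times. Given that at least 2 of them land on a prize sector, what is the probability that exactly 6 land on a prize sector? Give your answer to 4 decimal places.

0.0725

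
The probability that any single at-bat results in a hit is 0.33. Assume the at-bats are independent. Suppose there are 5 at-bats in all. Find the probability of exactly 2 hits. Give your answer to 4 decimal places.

X ~ Binomial(n=5, p=0.33).
P(X=2) = C(5,2) · p^2 · (1−p)^3
= 10 · 0.1089 · 0.30076 = 0.327531

0.3275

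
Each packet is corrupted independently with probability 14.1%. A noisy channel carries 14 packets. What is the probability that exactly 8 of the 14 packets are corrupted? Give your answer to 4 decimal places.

X ~ Binomial(n=14, p=0.141).
P(X=8) = C(14,8) · p^8 · (1−p)^6
= 3003 · 1.5623e-07 · 0.40175 = 0.000188

0.0002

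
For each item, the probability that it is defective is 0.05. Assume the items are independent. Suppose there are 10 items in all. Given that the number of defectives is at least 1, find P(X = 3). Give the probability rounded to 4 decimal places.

0.0261

X ~ Binomial(10, 0.05). Want P(X=3 | X≥1) = P(X=3) / P(X≥1).
P(X=3) = C(10,3)·0.05^3·0.95^7 = 0.010475
P(X≥1) = 1 − 0.598737 = 0.401263
Ratio = 0.010475 / 0.401263 = 0.026105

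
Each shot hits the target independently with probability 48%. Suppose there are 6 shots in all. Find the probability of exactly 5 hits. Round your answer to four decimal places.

X ~ Binomial(n=6, p=0.48).
P(X=5) = C(6,5) · p^5 · (1−p)^1
= 6 · 0.02548 · 0.52 = 0.079499

0.0795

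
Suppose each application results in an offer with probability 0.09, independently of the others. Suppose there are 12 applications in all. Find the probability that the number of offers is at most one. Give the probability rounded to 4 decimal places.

0.7052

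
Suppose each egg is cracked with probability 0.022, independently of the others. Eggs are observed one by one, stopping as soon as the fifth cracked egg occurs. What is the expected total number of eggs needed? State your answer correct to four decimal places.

Y = total eggs until the fifth success; negative binomial with r=5, p=0.022.
E[Y] = r / p = 5 / 0.022 = 227.272727

227.2727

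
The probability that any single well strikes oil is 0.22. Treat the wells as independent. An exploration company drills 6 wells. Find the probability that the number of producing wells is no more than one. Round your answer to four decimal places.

X ~ Binomial(6, 0.22); P(X ≤ 1) = Σ C(6,k) p^k (1−p)^(6−k) over k:
  k=0: C(6,0)·0.22^0·0.78^6 = 0.225200
  k=1: C(6,1)·0.22^1·0.78^5 = 0.381107
Total = 0.606307

0.6063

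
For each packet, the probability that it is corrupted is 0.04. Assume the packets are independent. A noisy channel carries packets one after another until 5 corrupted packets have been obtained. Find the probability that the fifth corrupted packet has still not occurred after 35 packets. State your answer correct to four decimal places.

Needing more than 35 packets ⇔ fewer than 5 successes in the first 35. With X ~ Binomial(35, 0.04), P(Y > 35) = P(X ≤ 4).
  k=0: C(35,0)·0.04^0·0.96^35 = 0.239603
  k=1: C(35,1)·0.04^1·0.96^34 = 0.349422
  k=2: C(35,2)·0.04^2·0.96^33 = 0.247507
  k=3: C(35,3)·0.04^3·0.96^32 = 0.113441
  k=4: C(35,4)·0.04^4·0.96^31 = 0.037814
P(X ≤ 4) = 0.987787

0.9878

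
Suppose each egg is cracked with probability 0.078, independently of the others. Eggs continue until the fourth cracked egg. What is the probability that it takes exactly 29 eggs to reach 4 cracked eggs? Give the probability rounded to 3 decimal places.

Y = trial on which the fourth success occurs; negative binomial, r=4, p=0.078.
P(Y=29) = C(28,3) · p^4 · (1−p)^25
= 3276 · 3.7015e-05 · 0.1313 = 0.01592

0.016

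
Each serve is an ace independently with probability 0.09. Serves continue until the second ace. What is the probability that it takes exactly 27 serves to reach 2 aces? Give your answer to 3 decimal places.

0.020

Y = trial on which the second success occurs; negative binomial, r=2, p=0.09.
P(Y=27) = C(26,1) · p^2 · (1−p)^25
= 26 · 0.0081 · 0.094631 = 0.01993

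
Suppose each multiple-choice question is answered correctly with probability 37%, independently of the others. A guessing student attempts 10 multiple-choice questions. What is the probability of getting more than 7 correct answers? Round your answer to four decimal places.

X ~ Binomial(10, 0.37); P(X ≥ 8) = Σ C(10,k) p^k (1−p)^(10−k) over k:
  k=8: C(10,8)·0.37^8·0.63^2 = 0.006273
  k=9: C(10,9)·0.37^9·0.63^1 = 0.000819
  k=10: C(10,10)·0.37^10·0.63^0 = 0.000048
Total = 0.007140

0.0071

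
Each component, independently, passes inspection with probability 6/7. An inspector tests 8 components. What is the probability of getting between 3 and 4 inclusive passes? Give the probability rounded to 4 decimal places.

X ~ Binomial(8, 0.857143); P(3 ≤ X ≤ 4) = Σ C(8,k) p^k (1−p)^(8−k) over k:
  k=3: C(8,3)·0.857143^3·0.142857^5 = 0.002098
  k=4: C(8,4)·0.857143^4·0.142857^4 = 0.015737
Total = 0.017835

0.0178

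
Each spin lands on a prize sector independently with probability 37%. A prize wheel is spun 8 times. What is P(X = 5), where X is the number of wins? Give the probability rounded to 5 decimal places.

0.09710

X ~ Binomial(n=8, p=0.37).
P(X=5) = C(8,5) · p^5 · (1−p)^3
= 56 · 0.0069344 · 0.25005 = 0.0970998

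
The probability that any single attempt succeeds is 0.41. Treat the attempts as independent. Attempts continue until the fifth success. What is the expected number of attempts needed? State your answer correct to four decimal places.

Y = total attempts until the fifth success; negative binomial with r=5, p=0.41.
E[Y] = r / p = 5 / 0.41 = 12.195122

12.1951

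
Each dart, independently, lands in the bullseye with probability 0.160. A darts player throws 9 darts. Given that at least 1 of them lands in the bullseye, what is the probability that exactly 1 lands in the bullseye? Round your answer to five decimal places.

X ~ Binomial(9, 0.16). Want P(X=1 | X≥1) = P(X=1) / P(X≥1).
P(X=1) = C(9,1)·0.16^1·0.84^8 = 0.3569413
P(X≥1) = 1 − 0.2082157 = 0.7917843
Ratio = 0.3569413 / 0.7917843 = 0.4508062

0.45081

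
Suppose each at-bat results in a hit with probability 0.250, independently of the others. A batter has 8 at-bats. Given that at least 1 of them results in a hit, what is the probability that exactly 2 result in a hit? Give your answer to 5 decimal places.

0.34611

X ~ Binomial(8, 0.25). Want P(X=2 | X≥1) = P(X=2) / P(X≥1).
P(X=2) = C(8,2)·0.25^2·0.75^6 = 0.3114624
P(X≥1) = 1 − 0.1001129 = 0.8998871
Ratio = 0.3114624 / 0.8998871 = 0.3461128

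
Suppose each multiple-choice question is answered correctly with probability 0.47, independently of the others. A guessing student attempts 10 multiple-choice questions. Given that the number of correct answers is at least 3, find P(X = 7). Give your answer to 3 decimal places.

X ~ Binomial(10, 0.47). Want P(X=7 | X≥3) = P(X=7) / P(X≥3).
P(X=7) = C(10,7)·0.47^7·0.53^3 = 0.09051
P(X≥3) = 1 − 0.00175 − 0.01551 − 0.06189 = 0.92085
Ratio = 0.09051 / 0.92085 = 0.09829

0.098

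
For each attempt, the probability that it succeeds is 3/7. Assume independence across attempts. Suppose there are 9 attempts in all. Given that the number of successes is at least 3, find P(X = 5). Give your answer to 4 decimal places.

X ~ Binomial(9, 0.428571). Want P(X=5 | X≥3) = P(X=5) / P(X≥3).
P(X=5) = C(9,5)·0.428571^5·0.571429^4 = 0.194238
P(X≥3) = 1 − 0.006496 − 0.043849 − 0.131547 = 0.818107
Ratio = 0.194238 / 0.818107 = 0.237424

0.2374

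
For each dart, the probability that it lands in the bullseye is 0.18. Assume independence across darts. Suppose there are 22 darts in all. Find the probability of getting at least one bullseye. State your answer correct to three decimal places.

P(at least one) = 1 − P(none) = 1 − (1 − 0.18)^22
= 1 − 0.01270 = 0.98730

0.987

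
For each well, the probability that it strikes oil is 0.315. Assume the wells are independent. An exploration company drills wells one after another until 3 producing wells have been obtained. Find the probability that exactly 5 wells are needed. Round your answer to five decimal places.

0.08800

Y = trial on which the third success occurs; negative binomial, r=3, p=0.315.
P(Y=5) = C(4,2) · p^3 · (1−p)^2
= 6 · 0.031256 · 0.46923 = 0.0879962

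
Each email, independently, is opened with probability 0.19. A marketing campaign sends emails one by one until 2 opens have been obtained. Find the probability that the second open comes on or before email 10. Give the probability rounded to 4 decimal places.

Finishing within 10 emails ⇔ at least 2 successes in the first 10. With X ~ Binomial(10, 0.19), P(Y ≤ 10) = 1 − P(X ≤ 1).
  k=0: C(10,0)·0.19^0·0.81^10 = 0.121577
  k=1: C(10,1)·0.19^1·0.81^9 = 0.285180
1 − 0.406756 = 0.593244

0.5932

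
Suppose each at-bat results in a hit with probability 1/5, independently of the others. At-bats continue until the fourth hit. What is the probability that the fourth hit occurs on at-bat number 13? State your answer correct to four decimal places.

0.0472

Y = trial on which the fourth success occurs; negative binomial, r=4, p=0.20.
P(Y=13) = C(12,3) · p^4 · (1−p)^9
= 220 · 0.0016 · 0.13422 = 0.047245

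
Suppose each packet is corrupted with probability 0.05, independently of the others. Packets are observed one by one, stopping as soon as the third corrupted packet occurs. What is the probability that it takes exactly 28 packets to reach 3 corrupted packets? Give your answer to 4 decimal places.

0.0122

Y = trial on which the third success occurs; negative binomial, r=3, p=0.05.
P(Y=28) = C(27,2) · p^3 · (1−p)^25
= 351 · 0.000125 · 0.27739 = 0.012170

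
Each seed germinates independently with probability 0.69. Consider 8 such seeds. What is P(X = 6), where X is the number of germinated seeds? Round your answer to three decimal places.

0.290

X ~ Binomial(n=8, p=0.69).
P(X=6) = C(8,6) · p^6 · (1−p)^2
= 28 · 0.10792 · 0.0961 = 0.29039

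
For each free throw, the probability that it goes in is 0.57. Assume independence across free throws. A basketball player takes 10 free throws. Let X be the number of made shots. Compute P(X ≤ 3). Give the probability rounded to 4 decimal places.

X ~ Binomial(10, 0.57); P(X ≤ 3) = Σ C(10,k) p^k (1−p)^(10−k) over k:
  k=0: C(10,0)·0.57^0·0.43^10 = 0.000216
  k=1: C(10,1)·0.57^1·0.43^9 = 0.002865
  k=2: C(10,2)·0.57^2·0.43^8 = 0.017089
  k=3: C(10,3)·0.57^3·0.43^7 = 0.060407
Total = 0.080576

0.0806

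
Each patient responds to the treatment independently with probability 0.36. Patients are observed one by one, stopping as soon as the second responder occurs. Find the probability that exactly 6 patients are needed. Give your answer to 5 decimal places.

Y = trial on which the second success occurs; negative binomial, r=2, p=0.36.
P(Y=6) = C(5,1) · p^2 · (1−p)^4
= 5 · 0.1296 · 0.16777 = 0.1087164

0.10872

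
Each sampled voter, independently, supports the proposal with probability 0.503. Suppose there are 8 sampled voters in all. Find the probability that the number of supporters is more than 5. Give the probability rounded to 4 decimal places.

X ~ Binomial(8, 0.503); P(X ≥ 6) = Σ C(8,k) p^k (1−p)^(8−k) over k:
  k=6: C(8,6)·0.503^6·0.497^2 = 0.112016
  k=7: C(8,7)·0.503^7·0.497^1 = 0.032391
  k=8: C(8,8)·0.503^8·0.497^0 = 0.004098
Total = 0.148504

0.1485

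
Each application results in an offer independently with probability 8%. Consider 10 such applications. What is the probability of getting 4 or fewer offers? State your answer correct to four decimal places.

X ~ Binomial(10, 0.08); P(X ≤ 4) = Σ C(10,k) p^k (1−p)^(10−k) over k:
  k=0: C(10,0)·0.08^0·0.92^10 = 0.434388
  k=1: C(10,1)·0.08^1·0.92^9 = 0.377729
  k=2: C(10,2)·0.08^2·0.92^8 = 0.147807
  k=3: C(10,3)·0.08^3·0.92^7 = 0.034274
  k=4: C(10,4)·0.08^4·0.92^6 = 0.005216
Total = 0.999414

0.9994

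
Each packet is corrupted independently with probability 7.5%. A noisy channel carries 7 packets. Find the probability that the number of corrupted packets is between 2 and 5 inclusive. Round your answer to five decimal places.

0.09172

X ~ Binomial(7, 0.075); P(2 ≤ X ≤ 5) = Σ C(7,k) p^k (1−p)^(7−k) over k:
  k=2: C(7,2)·0.075^2·0.925^5 = 0.0799927
  k=3: C(7,3)·0.075^3·0.925^4 = 0.0108098
  k=4: C(7,4)·0.075^4·0.925^3 = 0.0008765
  k=5: C(7,5)·0.075^5·0.925^2 = 0.0000426
Total = 0.0917217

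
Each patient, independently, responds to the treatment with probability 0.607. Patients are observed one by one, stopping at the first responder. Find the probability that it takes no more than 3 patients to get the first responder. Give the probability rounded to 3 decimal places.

0.939

Y = number of patients to the first success; geometric, p = 0.607.
P(Y ≤ 3) = 1 − (1−p)^3 = 1 − 0.06070 = 0.93930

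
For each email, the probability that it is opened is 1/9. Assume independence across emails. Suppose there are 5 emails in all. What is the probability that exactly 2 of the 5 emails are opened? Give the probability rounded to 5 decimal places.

X ~ Binomial(n=5, p=0.111111).
P(X=2) = C(5,2) · p^2 · (1−p)^3
= 10 · 0.012346 · 0.70233 = 0.0867076

0.08671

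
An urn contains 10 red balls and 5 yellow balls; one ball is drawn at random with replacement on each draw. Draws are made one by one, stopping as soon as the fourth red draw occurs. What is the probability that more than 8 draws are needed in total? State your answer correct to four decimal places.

0.0879

Needing more than 8 draws ⇔ fewer than 4 successes in the first 8. With X ~ Binomial(8, 0.666667), P(Y > 8) = P(X ≤ 3).
  k=0: C(8,0)·0.666667^0·0.333333^8 = 0.000152
  k=1: C(8,1)·0.666667^1·0.333333^7 = 0.002439
  k=2: C(8,2)·0.666667^2·0.333333^6 = 0.017071
  k=3: C(8,3)·0.666667^3·0.333333^5 = 0.068282
P(X ≤ 3) = 0.087944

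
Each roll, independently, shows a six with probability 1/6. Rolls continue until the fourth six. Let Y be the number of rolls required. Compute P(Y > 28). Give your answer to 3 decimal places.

0.291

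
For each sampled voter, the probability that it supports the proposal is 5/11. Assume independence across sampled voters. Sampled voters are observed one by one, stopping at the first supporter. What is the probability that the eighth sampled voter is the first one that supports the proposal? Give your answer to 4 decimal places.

0.0065

Geometric (trials to first success), p = 0.454545.
P(Y = 8) = (1−p)^7 · p = 0.014365 · 0.454545 = 0.006530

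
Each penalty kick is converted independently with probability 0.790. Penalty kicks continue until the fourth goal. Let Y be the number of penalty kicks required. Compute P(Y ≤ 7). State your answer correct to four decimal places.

Finishing within 7 penalty kicks ⇔ at least 4 successes in the first 7. With X ~ Binomial(7, 0.79), P(Y ≤ 7) = 1 − P(X ≤ 3).
  k=0: C(7,0)·0.79^0·0.21^7 = 0.000018
  k=1: C(7,1)·0.79^1·0.21^6 = 0.000474
  k=2: C(7,2)·0.79^2·0.21^5 = 0.005353
  k=3: C(7,3)·0.79^3·0.21^4 = 0.033560
1 − 0.039405 = 0.960595

0.9606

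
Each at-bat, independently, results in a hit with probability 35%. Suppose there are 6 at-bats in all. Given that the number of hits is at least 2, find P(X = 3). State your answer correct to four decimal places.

0.3458

X ~ Binomial(6, 0.35). Want P(X=3 | X≥2) = P(X=3) / P(X≥2).
P(X=3) = C(6,3)·0.35^3·0.65^3 = 0.235491
P(X≥2) = 1 − 0.075419 − 0.243661 = 0.680920
Ratio = 0.235491 / 0.680920 = 0.345842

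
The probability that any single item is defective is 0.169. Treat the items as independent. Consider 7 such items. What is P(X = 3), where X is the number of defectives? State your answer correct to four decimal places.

0.0806

X ~ Binomial(n=7, p=0.169).
P(X=3) = C(7,3) · p^3 · (1−p)^4
= 35 · 0.0048268 · 0.47687 = 0.080562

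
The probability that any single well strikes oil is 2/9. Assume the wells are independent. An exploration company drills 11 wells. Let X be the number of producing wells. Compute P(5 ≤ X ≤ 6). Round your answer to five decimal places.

X ~ Binomial(11, 0.222222); P(5 ≤ X ≤ 6) = Σ C(11,k) p^k (1−p)^(11−k) over k:
  k=5: C(11,5)·0.222222^5·0.777778^6 = 0.0554259
  k=6: C(11,6)·0.222222^6·0.777778^5 = 0.0158360
Total = 0.0712618

0.07126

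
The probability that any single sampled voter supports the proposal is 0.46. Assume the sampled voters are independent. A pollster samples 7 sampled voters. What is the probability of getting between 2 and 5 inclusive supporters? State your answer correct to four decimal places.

0.8666

X ~ Binomial(7, 0.46); P(2 ≤ X ≤ 5) = Σ C(7,k) p^k (1−p)^(7−k) over k:
  k=2: C(7,2)·0.46^2·0.54^5 = 0.204035
  k=3: C(7,3)·0.46^3·0.54^4 = 0.289679
  k=4: C(7,4)·0.46^4·0.54^3 = 0.246763
  k=5: C(7,5)·0.46^5·0.54^2 = 0.126123
Total = 0.866600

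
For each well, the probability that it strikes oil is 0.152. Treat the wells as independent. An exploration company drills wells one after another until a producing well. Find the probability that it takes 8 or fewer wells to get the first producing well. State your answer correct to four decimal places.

Y = number of wells to the first success; geometric, p = 0.152.
P(Y ≤ 8) = 1 − (1−p)^8 = 1 − 0.267403 = 0.732597

0.7326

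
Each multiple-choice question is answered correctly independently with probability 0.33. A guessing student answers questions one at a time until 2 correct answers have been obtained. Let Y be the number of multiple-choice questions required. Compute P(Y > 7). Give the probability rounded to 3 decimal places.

Needing more than 7 multiple-choice questions ⇔ fewer than 2 successes in the first 7. With X ~ Binomial(7, 0.33), P(Y > 7) = P(X ≤ 1).
  k=0: C(7,0)·0.33^0·0.67^7 = 0.06061
  k=1: C(7,1)·0.33^1·0.67^6 = 0.20896
P(X ≤ 1) = 0.26957

0.270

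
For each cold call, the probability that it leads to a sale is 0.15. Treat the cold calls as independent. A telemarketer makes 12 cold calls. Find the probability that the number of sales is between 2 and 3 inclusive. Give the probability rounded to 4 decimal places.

X ~ Binomial(12, 0.15); P(2 ≤ X ≤ 3) = Σ C(12,k) p^k (1−p)^(12−k) over k:
  k=2: C(12,2)·0.15^2·0.85^10 = 0.292358
  k=3: C(12,3)·0.15^3·0.85^9 = 0.171976
Total = 0.464334

0.4643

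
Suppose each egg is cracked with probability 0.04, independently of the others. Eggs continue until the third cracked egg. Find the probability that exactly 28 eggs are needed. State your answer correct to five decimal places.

Y = trial on which the third success occurs; negative binomial, r=3, p=0.04.
P(Y=28) = C(27,2) · p^3 · (1−p)^25
= 351 · 6.4e-05 · 0.3604 = 0.0080960

0.00810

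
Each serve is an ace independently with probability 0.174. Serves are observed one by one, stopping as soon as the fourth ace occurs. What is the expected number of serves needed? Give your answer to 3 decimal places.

22.989

Y = total serves until the fourth success; negative binomial with r=4, p=0.174.
E[Y] = r / p = 4 / 0.174 = 22.98851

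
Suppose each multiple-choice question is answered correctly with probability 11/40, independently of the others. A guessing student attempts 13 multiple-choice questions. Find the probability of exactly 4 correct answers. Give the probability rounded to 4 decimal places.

0.2263

X ~ Binomial(n=13, p=0.275).
P(X=4) = C(13,4) · p^4 · (1−p)^9
= 715 · 0.0057191 · 0.05534 = 0.226297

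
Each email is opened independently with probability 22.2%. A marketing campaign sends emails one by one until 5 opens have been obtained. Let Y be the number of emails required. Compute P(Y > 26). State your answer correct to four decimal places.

0.2846

Needing more than 26 emails ⇔ fewer than 5 successes in the first 26. With X ~ Binomial(26, 0.222), P(Y > 26) = P(X ≤ 4).
  k=0: C(26,0)·0.222^0·0.778^26 = 0.001464
  k=1: C(26,1)·0.222^1·0.778^25 = 0.010860
  k=2: C(26,2)·0.222^2·0.778^24 = 0.038735
  k=3: C(26,3)·0.222^3·0.778^23 = 0.088423
  k=4: C(26,4)·0.222^4·0.778^22 = 0.145079
P(X ≤ 4) = 0.284560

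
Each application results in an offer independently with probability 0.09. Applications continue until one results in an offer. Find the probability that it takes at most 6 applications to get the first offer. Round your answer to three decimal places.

Y = number of applications to the first success; geometric, p = 0.09.
P(Y ≤ 6) = 1 − (1−p)^6 = 1 − 0.56787 = 0.43213

0.432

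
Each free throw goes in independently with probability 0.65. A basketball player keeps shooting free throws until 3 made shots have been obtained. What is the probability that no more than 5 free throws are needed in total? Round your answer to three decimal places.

0.765

Finishing within 5 free throws ⇔ at least 3 successes in the first 5. With X ~ Binomial(5, 0.65), P(Y ≤ 5) = 1 − P(X ≤ 2).
  k=0: C(5,0)·0.65^0·0.35^5 = 0.00525
  k=1: C(5,1)·0.65^1·0.35^4 = 0.04877
  k=2: C(5,2)·0.65^2·0.35^3 = 0.18115
1 − 0.23517 = 0.76483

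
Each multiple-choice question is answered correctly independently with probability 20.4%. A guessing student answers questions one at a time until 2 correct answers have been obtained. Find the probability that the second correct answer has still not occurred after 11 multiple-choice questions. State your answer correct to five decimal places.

Needing more than 11 multiple-choice questions ⇔ fewer than 2 successes in the first 11. With X ~ Binomial(11, 0.204), P(Y > 11) = P(X ≤ 1).
  k=0: C(11,0)·0.204^0·0.796^11 = 0.0812912
  k=1: C(11,1)·0.204^1·0.796^10 = 0.2291678
P(X ≤ 1) = 0.3104590

0.31046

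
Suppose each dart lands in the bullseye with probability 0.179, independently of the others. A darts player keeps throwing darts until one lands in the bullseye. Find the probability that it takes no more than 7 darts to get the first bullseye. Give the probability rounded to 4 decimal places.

0.7486

Y = number of darts to the first success; geometric, p = 0.179.
P(Y ≤ 7) = 1 − (1−p)^7 = 1 − 0.251421 = 0.748579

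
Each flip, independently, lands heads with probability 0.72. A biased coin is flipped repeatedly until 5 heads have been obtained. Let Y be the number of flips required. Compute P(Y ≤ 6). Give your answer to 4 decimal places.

0.4644

Finishing within 6 flips ⇔ at least 5 successes in the first 6. With X ~ Binomial(6, 0.72), P(Y ≤ 6) = 1 − P(X ≤ 4).
  k=0: C(6,0)·0.72^0·0.28^6 = 0.000482
  k=1: C(6,1)·0.72^1·0.28^5 = 0.007435
  k=2: C(6,2)·0.72^2·0.28^4 = 0.047796
  k=3: C(6,3)·0.72^3·0.28^3 = 0.163871
  k=4: C(6,4)·0.72^4·0.28^2 = 0.316037
1 − 0.535620 = 0.464380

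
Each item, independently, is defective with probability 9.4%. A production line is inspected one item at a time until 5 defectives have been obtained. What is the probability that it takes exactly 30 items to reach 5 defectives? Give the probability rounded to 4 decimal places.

0.0148

Y = trial on which the fifth success occurs; negative binomial, r=5, p=0.094.
P(Y=30) = C(29,4) · p^5 · (1−p)^25
= 23751 · 7.339e-06 · 0.084763 = 0.014775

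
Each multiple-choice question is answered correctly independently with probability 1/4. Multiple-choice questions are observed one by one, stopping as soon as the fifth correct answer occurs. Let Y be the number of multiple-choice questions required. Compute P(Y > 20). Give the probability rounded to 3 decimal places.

Needing more than 20 multiple-choice questions ⇔ fewer than 5 successes in the first 20. With X ~ Binomial(20, 0.25), P(Y > 20) = P(X ≤ 4).
  k=0: C(20,0)·0.25^0·0.75^20 = 0.00317
  k=1: C(20,1)·0.25^1·0.75^19 = 0.02114
  k=2: C(20,2)·0.25^2·0.75^18 = 0.06695
  k=3: C(20,3)·0.25^3·0.75^17 = 0.13390
  k=4: C(20,4)·0.25^4·0.75^16 = 0.18969
P(X ≤ 4) = 0.41484

0.415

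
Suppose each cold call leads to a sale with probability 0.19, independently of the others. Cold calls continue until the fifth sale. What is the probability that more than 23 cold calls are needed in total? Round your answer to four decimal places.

0.5497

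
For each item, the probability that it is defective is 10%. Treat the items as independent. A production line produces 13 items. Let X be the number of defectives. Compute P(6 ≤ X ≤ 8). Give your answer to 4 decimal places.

0.0009

X ~ Binomial(13, 0.10); P(6 ≤ X ≤ 8) = Σ C(13,k) p^k (1−p)^(13−k) over k:
  k=6: C(13,6)·0.10^6·0.90^7 = 0.000821
  k=7: C(13,7)·0.10^7·0.90^6 = 0.000091
  k=8: C(13,8)·0.10^8·0.90^5 = 0.000008
Total = 0.000920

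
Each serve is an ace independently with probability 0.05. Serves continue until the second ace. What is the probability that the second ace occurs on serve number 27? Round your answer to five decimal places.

0.01803

Y = trial on which the second success occurs; negative binomial, r=2, p=0.05.
P(Y=27) = C(26,1) · p^2 · (1−p)^25
= 26 · 0.0025 · 0.27739 = 0.0180303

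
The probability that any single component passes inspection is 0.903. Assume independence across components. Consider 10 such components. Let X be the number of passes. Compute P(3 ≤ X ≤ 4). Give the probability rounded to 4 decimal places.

0.0001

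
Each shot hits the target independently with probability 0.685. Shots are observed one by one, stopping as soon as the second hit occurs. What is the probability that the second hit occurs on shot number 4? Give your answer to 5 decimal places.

0.13968

Y = trial on which the second success occurs; negative binomial, r=2, p=0.685.
P(Y=4) = C(3,1) · p^2 · (1−p)^2
= 3 · 0.46923 · 0.099225 = 0.1396766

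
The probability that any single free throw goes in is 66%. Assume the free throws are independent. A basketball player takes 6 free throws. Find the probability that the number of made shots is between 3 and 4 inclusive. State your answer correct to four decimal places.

X ~ Binomial(6, 0.66); P(3 ≤ X ≤ 4) = Σ C(6,k) p^k (1−p)^(6−k) over k:
  k=3: C(6,3)·0.66^3·0.34^3 = 0.225995
  k=4: C(6,4)·0.66^4·0.34^2 = 0.329022
Total = 0.555017

0.5550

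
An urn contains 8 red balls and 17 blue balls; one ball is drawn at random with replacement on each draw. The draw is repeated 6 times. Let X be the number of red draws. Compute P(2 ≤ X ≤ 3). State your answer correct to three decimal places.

0.534

X ~ Binomial(6, 0.32); P(2 ≤ X ≤ 3) = Σ C(6,k) p^k (1−p)^(6−k) over k:
  k=2: C(6,2)·0.32^2·0.68^4 = 0.32842
  k=3: C(6,3)·0.32^3·0.68^3 = 0.20607
Total = 0.53448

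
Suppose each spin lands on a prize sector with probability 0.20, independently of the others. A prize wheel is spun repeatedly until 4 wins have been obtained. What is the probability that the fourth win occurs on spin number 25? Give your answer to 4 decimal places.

Y = trial on which the fourth success occurs; negative binomial, r=4, p=0.20.
P(Y=25) = C(24,3) · p^4 · (1−p)^21
= 2024 · 0.0016 · 0.0092234 = 0.029869

0.0299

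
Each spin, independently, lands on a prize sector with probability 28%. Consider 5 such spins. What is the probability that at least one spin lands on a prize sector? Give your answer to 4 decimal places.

0.8065

P(at least one) = 1 − P(none) = 1 − (1 − 0.28)^5
= 1 − 0.193492 = 0.806508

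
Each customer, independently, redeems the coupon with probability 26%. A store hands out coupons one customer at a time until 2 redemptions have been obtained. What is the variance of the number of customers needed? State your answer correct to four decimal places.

Y = total customers until the second success; negative binomial with r=2, p=0.26.
Var(Y) = r(1−p)/p² = 2·0.74 / 0.26² = 21.893491

21.8935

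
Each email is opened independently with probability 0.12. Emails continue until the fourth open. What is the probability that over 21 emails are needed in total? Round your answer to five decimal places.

Needing more than 21 emails ⇔ fewer than 4 successes in the first 21. With X ~ Binomial(21, 0.12), P(Y > 21) = P(X ≤ 3).
  k=0: C(21,0)·0.12^0·0.88^21 = 0.0682553
  k=1: C(21,1)·0.12^1·0.88^20 = 0.1954582
  k=2: C(21,2)·0.12^2·0.88^19 = 0.2665340
  k=3: C(21,3)·0.12^3·0.88^18 = 0.2301884
P(X ≤ 3) = 0.7604359

0.76044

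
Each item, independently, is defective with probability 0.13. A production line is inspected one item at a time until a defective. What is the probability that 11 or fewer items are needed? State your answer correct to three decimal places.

0.784

Y = number of items to the first success; geometric, p = 0.13.
P(Y ≤ 11) = 1 − (1−p)^11 = 1 − 0.21613 = 0.78387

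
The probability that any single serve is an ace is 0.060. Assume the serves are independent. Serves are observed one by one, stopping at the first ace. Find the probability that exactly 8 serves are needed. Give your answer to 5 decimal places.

Geometric (trials to first success), p = 0.06.
P(Y = 8) = (1−p)^7 · p = 0.64848 · 0.06 = 0.0389087

0.03891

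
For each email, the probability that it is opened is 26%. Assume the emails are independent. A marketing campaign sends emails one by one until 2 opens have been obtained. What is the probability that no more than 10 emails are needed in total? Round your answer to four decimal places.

0.7778

Finishing within 10 emails ⇔ at least 2 successes in the first 10. With X ~ Binomial(10, 0.26), P(Y ≤ 10) = 1 − P(X ≤ 1).
  k=0: C(10,0)·0.26^0·0.74^10 = 0.049240
  k=1: C(10,1)·0.26^1·0.74^9 = 0.173005
1 − 0.222245 = 0.777755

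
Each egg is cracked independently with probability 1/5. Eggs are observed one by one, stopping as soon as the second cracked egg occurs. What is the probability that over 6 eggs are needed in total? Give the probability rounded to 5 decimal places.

Needing more than 6 eggs ⇔ fewer than 2 successes in the first 6. With X ~ Binomial(6, 0.20), P(Y > 6) = P(X ≤ 1).
  k=0: C(6,0)·0.20^0·0.80^6 = 0.2621440
  k=1: C(6,1)·0.20^1·0.80^5 = 0.3932160
P(X ≤ 1) = 0.6553600

0.65536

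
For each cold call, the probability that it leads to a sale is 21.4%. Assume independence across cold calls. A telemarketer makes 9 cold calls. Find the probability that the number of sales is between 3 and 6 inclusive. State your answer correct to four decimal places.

X ~ Binomial(9, 0.214); P(3 ≤ X ≤ 6) = Σ C(9,k) p^k (1−p)^(9−k) over k:
  k=3: C(9,3)·0.214^3·0.786^6 = 0.194114
  k=4: C(9,4)·0.214^4·0.786^5 = 0.079275
  k=5: C(9,5)·0.214^5·0.786^4 = 0.021584
  k=6: C(9,6)·0.214^6·0.786^3 = 0.003918
Total = 0.298891

0.2989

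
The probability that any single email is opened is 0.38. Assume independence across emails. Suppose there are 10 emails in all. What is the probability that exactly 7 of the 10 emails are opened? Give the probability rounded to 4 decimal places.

0.0327

X ~ Binomial(n=10, p=0.38).
P(X=7) = C(10,7) · p^7 · (1−p)^3
= 120 · 0.0011442 · 0.23833 = 0.032722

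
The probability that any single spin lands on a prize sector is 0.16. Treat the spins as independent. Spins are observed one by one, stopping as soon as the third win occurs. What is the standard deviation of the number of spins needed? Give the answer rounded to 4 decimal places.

Y = total spins until the third success; negative binomial with r=3, p=0.16.
SD(Y) = √[r(1−p)/p²] = √(98.437500) = 9.921567

9.9216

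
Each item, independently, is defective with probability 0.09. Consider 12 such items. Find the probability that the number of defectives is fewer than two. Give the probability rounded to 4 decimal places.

X ~ Binomial(12, 0.09); P(X ≤ 1) = Σ C(12,k) p^k (1−p)^(12−k) over k:
  k=0: C(12,0)·0.09^0·0.91^12 = 0.322475
  k=1: C(12,1)·0.09^1·0.91^11 = 0.382718
Total = 0.705194

0.7052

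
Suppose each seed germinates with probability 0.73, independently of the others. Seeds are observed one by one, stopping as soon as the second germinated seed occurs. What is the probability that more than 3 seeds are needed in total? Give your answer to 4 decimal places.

Needing more than 3 seeds ⇔ fewer than 2 successes in the first 3. With X ~ Binomial(3, 0.73), P(Y > 3) = P(X ≤ 1).
  k=0: C(3,0)·0.73^0·0.27^3 = 0.019683
  k=1: C(3,1)·0.73^1·0.27^2 = 0.159651
P(X ≤ 1) = 0.179334

0.1793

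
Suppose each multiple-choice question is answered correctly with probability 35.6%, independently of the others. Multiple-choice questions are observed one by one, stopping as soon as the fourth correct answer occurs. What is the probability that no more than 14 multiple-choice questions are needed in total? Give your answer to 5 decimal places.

Finishing within 14 multiple-choice questions ⇔ at least 4 successes in the first 14. With X ~ Binomial(14, 0.356), P(Y ≤ 14) = 1 − P(X ≤ 3).
  k=0: C(14,0)·0.356^0·0.644^14 = 0.0021106
  k=1: C(14,1)·0.356^1·0.644^13 = 0.0163341
  k=2: C(14,2)·0.356^2·0.644^12 = 0.0586910
  k=3: C(14,3)·0.356^3·0.644^11 = 0.1297765
1 − 0.2069121 = 0.7930879

0.79309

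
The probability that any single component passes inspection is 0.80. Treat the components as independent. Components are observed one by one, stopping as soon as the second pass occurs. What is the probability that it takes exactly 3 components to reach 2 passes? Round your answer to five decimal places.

Y = trial on which the second success occurs; negative binomial, r=2, p=0.80.
P(Y=3) = C(2,1) · p^2 · (1−p)^1
= 2 · 0.64 · 0.2 = 0.2560000

0.25600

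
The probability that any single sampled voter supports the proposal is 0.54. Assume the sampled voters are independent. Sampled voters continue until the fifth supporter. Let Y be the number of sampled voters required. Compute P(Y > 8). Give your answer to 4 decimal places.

0.5463

Needing more than 8 sampled voters ⇔ fewer than 5 successes in the first 8. With X ~ Binomial(8, 0.54), P(Y > 8) = P(X ≤ 4).
  k=0: C(8,0)·0.54^0·0.46^8 = 0.002005
  k=1: C(8,1)·0.54^1·0.46^7 = 0.018827
  k=2: C(8,2)·0.54^2·0.46^6 = 0.077356
  k=3: C(8,3)·0.54^3·0.46^5 = 0.181618
  k=4: C(8,4)·0.54^4·0.46^4 = 0.266504
P(X ≤ 4) = 0.546310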